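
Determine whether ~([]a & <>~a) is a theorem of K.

Tableau for the negation []a & <>~a:
1. []a & <>~a, u
2. []a, u   [&-rule on 1]
3. <>~a, u   [&-rule on 1]
4. ~a, v   [<>-rule on 3: fresh world v, uRv]
5. a, v   [[]-rule on 2 via uRv]
Accessibility: uRv
Branch closes: a and ~a both at v.
All branches of the negation close; one closing branch shown above.

Valid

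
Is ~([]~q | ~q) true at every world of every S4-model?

Tableau for the negation []~q | ~q:
1. []~q | ~q, 0
2. ~q, 0
Accessibility: 0R0
The negation has an open branch (countermodel exists).

No, not valid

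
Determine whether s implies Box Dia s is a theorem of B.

Valid

Tableau for the negation not (s implies Box Dia s):
1. not (s implies Box Dia s), 0
2. s, 0   [neg-implies-rule on 1]
3. not Box Dia s, 0   [neg-implies-rule on 1]
4. not Dia s, 1   [neg-Box-rule on 3: fresh world 1, 0R1]
5. not s, 0   [neg-Dia-rule on 4 via 1R0]
Accessibility: 0R0, 0R1, 1R0, 1R1
Branch closes: s and not s both at 0.
All branches of the negation close; one closing branch shown above.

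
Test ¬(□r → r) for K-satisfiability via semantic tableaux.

Yes, satisfiable

1. ¬(□r → r), 0
2. □r, 0
3. ¬r, 0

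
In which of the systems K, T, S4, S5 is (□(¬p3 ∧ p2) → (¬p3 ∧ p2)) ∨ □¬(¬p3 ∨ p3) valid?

K-tableau for the negation ¬((□(¬p3 ∧ p2) → (¬p3 ∧ p2)) ∨ □¬(¬p3 ∨ p3)):
1. ¬((□(¬p3 ∧ p2) → (¬p3 ∧ p2)) ∨ □¬(¬p3 ∨ p3)), 0
2. ¬(□(¬p3 ∧ p2) → (¬p3 ∧ p2)), 0
3. ¬□¬(¬p3 ∨ p3), 0
4. □(¬p3 ∧ p2), 0
5. ¬(¬p3 ∧ p2), 0
6. ¬p2, 0
7. ¬p3 ∨ p3, 1
8. ¬p3 ∧ p2, 1
9. ¬p3, 1
10. p2, 1
Accessibility: 0R1
Complete open branch: countermodel on a K-frame, so not valid in K.
T-tableau for the negation ¬((□(¬p3 ∧ p2) → (¬p3 ∧ p2)) ∨ □¬(¬p3 ∨ p3)):
1. ¬((□(¬p3 ∧ p2) → (¬p3 ∧ p2)) ∨ □¬(¬p3 ∨ p3)), 0
2. ¬(□(¬p3 ∧ p2) → (¬p3 ∧ p2)), 0
3. ¬□¬(¬p3 ∨ p3), 0
4. □(¬p3 ∧ p2), 0
5. ¬(¬p3 ∧ p2), 0
6. ¬p3 ∧ p2, 0
7. ¬p3, 0
8. p2, 0
9. ¬p2, 0
Accessibility: 0R0
Branch closes: p2 and ¬p2 both at 0.
Every branch closes (one shown): valid in T, hence also in S4, S5 (every theorem of T is a theorem of S4 and S5).

T, S4, S5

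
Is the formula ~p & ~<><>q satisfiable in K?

1. ~p & ~<><>q, w0
2. ~p, w0   [&-rule on 1]
3. ~<><>q, w0   [&-rule on 1]

Yes, satisfiable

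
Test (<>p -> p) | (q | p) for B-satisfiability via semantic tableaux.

Yes, satisfiable

1. (<>p -> p) | (q | p), 0
2. q | p, 0   [|-rule on 1 (branches; this branch)]
3. p, 0   [|-rule on 2 (branches; this branch)]
Accessibility: 0R0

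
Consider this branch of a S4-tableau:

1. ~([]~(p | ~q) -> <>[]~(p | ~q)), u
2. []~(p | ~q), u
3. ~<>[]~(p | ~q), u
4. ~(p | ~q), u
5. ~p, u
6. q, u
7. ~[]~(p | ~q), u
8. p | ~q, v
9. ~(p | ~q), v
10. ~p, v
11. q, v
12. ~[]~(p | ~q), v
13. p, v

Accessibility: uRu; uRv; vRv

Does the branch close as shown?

Closed

Both p and ~p appear at v.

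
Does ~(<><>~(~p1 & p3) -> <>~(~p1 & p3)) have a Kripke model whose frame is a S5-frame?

1. ~(<><>~(~p1 & p3) -> <>~(~p1 & p3)), 0
2. <><>~(~p1 & p3), 0
3. ~<>~(~p1 & p3), 0
4. ~p1 & p3, 0
5. ~p1, 0
6. p3, 0
7. <>~(~p1 & p3), 1
8. ~p1 & p3, 1
9. ~p1, 1
10. p3, 1
11. ~(~p1 & p3), 2
12. ~p1 & p3, 2
13. ~p1, 2
14. p3, 2
15. ~p3, 2
Accessibility: 0R0, 0R1, 0R2, 1R0, 1R1, 1R2, 2R0, 2R1, 2R2
Branch closes: p3 and ~p3 both at 2.
All branches of the tableau close; one closing branch shown above.

Unsatisfiable (every branch closes)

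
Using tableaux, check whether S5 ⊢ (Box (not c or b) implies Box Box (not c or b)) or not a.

Valid

Tableau for the negation not ((Box (not c or b) implies Box Box (not c or b)) or not a):
1. not ((Box (not c or b) implies Box Box (not c or b)) or not a), w0
2. not (Box (not c or b) implies Box Box (not c or b)), w0   [neg-or-rule on 1]
3. a, w0   [neg-or-rule on 1]
4. Box (not c or b), w0   [neg-implies-rule on 2]
5. not Box Box (not c or b), w0   [neg-implies-rule on 2]
6. not c or b, w0   [Box-rule on 4 via w0Rw0]
7. b, w0   [or-rule on 6 (branches; this branch)]
8. not Box (not c or b), w1   [neg-Box-rule on 5: fresh world w1, w0Rw1]
9. not c or b, w1   [Box-rule on 4 via w0Rw1]
10. b, w1   [or-rule on 9 (branches; this branch)]
11. not (not c or b), w2   [neg-Box-rule on 8: fresh world w2, w1Rw2]
12. c, w2   [neg-or-rule on 11]
13. not b, w2   [neg-or-rule on 11]
14. not c or b, w2   [Box-rule on 4 via w0Rw2]
15. b, w2   [or-rule on 14 (branches; this branch)]
Accessibility: w0Rw0, w0Rw1, w0Rw2, w1Rw0, w1Rw1, w1Rw2, w2Rw0, w2Rw1, w2Rw2
Branch closes: b and not b both at w2.
Every branch of the negation's tableau closes; the branch above is one of them.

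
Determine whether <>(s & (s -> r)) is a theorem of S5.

Not valid

Tableau for the negation ~<>(s & (s -> r)):
1. ~<>(s & (s -> r)), u
2. ~(s & (s -> r)), u   [~<>-rule on 1 via uRu]
3. ~(s -> r), u   [~&-rule on 2 (branches; this branch)]
4. s, u   [~->-rule on 3]
5. ~r, u   [~->-rule on 3]
Accessibility: uRu
The negation has an open branch (countermodel exists).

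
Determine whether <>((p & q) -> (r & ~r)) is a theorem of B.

Tableau for the negation ~<>((p & q) -> (r & ~r)):
1. ~<>((p & q) -> (r & ~r)), w0
2. ~((p & q) -> (r & ~r)), w0
3. p & q, w0
4. ~(r & ~r), w0
5. p, w0
6. q, w0
7. r, w0
Accessibility: w0Rw0
The negation has an open branch (countermodel exists).

No, not valid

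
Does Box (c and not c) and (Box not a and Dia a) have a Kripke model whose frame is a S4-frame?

1. Box (c and not c) and (Box not a and Dia a), 0
2. Box (c and not c), 0
3. Box not a and Dia a, 0
4. Box not a, 0
5. Dia a, 0
6. c and not c, 0
7. c, 0
8. not c, 0
Accessibility: 0R0
Branch closes: c and not c both at 0.
Every branch closes; the branch above is one of them.

No, unsatisfiable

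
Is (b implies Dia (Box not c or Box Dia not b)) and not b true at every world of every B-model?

Tableau for the negation not ((b implies Dia (Box not c or Box Dia not b)) and not b):
1. not ((b implies Dia (Box not c or Box Dia not b)) and not b), w0
2. b, w0   [neg-and-rule on 1 (branches; this branch)]
Accessibility: w0Rw0
The negation has an open branch (countermodel exists).

Not valid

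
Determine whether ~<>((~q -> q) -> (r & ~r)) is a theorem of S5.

Not valid

Tableau for the negation <>((~q -> q) -> (r & ~r)):
1. <>((~q -> q) -> (r & ~r)), 0
2. (~q -> q) -> (r & ~r), 1
3. ~(~q -> q), 1
4. ~q, 1
Accessibility: 0R0, 0R1, 1R0, 1R1
The negation has an open branch (countermodel exists).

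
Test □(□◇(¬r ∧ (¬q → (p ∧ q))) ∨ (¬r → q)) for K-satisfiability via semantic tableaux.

1. □(□◇(¬r ∧ (¬q → (p ∧ q))) ∨ (¬r → q)), 0

Satisfiable (open branch found)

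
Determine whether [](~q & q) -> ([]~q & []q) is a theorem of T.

Yes, valid

Tableau for the negation ~([](~q & q) -> ([]~q & []q)):
1. ~([](~q & q) -> ([]~q & []q)), u
2. [](~q & q), u
3. ~([]~q & []q), u
4. ~q & q, u
5. ~q, u
6. q, u
Accessibility: uRu
Branch closes: q and ~q both at u.
All branches of the negation close; one closing branch shown above.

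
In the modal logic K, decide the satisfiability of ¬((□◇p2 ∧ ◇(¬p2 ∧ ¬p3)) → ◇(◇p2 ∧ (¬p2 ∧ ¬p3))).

1. ¬((□◇p2 ∧ ◇(¬p2 ∧ ¬p3)) → ◇(◇p2 ∧ (¬p2 ∧ ¬p3))), u
2. □◇p2 ∧ ◇(¬p2 ∧ ¬p3), u   [¬→-rule on 1]
3. ¬◇(◇p2 ∧ (¬p2 ∧ ¬p3)), u   [¬→-rule on 1]
4. □◇p2, u   [∧-rule on 2]
5. ◇(¬p2 ∧ ¬p3), u   [∧-rule on 2]
6. ¬p2 ∧ ¬p3, v   [◇-rule on 5: fresh world v, uRv]
7. ¬p2, v   [∧-rule on 6]
8. ¬p3, v   [∧-rule on 6]
9. ¬(◇p2 ∧ (¬p2 ∧ ¬p3)), v   [¬◇-rule on 3 via uRv]
10. ◇p2, v   [□-rule on 4 via uRv]
11. ¬◇p2, v   [¬∧-rule on 9 (branches; this branch)]
12. p2, w   [◇-rule on 10: fresh world w, vRw]
13. ¬p2, w   [¬◇-rule on 11 via vRw]
Accessibility: uRv, vRw
Branch closes: p2 and ¬p2 both at w.
All branches of the tableau close; one closing branch shown above.

Unsatisfiable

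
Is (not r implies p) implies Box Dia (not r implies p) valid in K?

No, not valid

Tableau for the negation not ((not r implies p) implies Box Dia (not r implies p)):
1. not ((not r implies p) implies Box Dia (not r implies p)), u
2. not r implies p, u
3. not Box Dia (not r implies p), u
4. p, u
5. not Dia (not r implies p), v
Accessibility: uRv
The negation has an open branch (countermodel exists).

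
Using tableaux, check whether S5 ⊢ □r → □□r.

Tableau for the negation ¬(□r → □□r):
1. ¬(□r → □□r), 0
2. □r, 0
3. ¬□□r, 0
4. r, 0
5. ¬□r, 1
6. r, 1
7. ¬r, 2
8. r, 2
Accessibility: 0R0, 0R1, 0R2, 1R0, 1R1, 1R2, 2R0, 2R1, 2R2
Branch closes: r and ¬r both at 2.
Every branch of the negation's tableau closes; the branch above is one of them.

Yes, valid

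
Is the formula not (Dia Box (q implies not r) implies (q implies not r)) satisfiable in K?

1. not (Dia Box (q implies not r) implies (q implies not r)), w0
2. Dia Box (q implies not r), w0
3. not (q implies not r), w0
4. q, w0
5. r, w0
6. Box (q implies not r), w1
Accessibility: w0Rw1

Satisfiable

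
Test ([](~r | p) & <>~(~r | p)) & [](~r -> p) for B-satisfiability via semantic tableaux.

Unsatisfiable (every branch closes)

1. ([](~r | p) & <>~(~r | p)) & [](~r -> p), 0
2. [](~r | p) & <>~(~r | p), 0
3. [](~r -> p), 0
4. [](~r | p), 0
5. <>~(~r | p), 0
6. ~r -> p, 0
7. ~r | p, 0
8. p, 0
9. ~(~r | p), 1
10. r, 1
11. ~p, 1
12. ~r -> p, 1
13. ~r | p, 1
14. p, 1
Accessibility: 0R0, 0R1, 1R0, 1R1
Branch closes: p and ~p both at 1.
Every branch closes; the branch above is one of them.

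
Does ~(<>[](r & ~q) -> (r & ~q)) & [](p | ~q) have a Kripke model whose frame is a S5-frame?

Unsatisfiable (every branch closes)

1. ~(<>[](r & ~q) -> (r & ~q)) & [](p | ~q), 0
2. ~(<>[](r & ~q) -> (r & ~q)), 0   [&-rule on 1]
3. [](p | ~q), 0   [&-rule on 1]
4. <>[](r & ~q), 0   [~->-rule on 2]
5. ~(r & ~q), 0   [~->-rule on 2]
6. p | ~q, 0   [[]-rule on 3 via 0R0]
7. q, 0   [~&-rule on 5 (branches; this branch)]
8. p, 0   [|-rule on 6 (branches; this branch)]
9. [](r & ~q), 1   [<>-rule on 4: fresh world 1, 0R1]
10. p | ~q, 1   [[]-rule on 3 via 0R1]
11. r & ~q, 0   [[]-rule on 9 via 1R0]
12. r, 0   [&-rule on 11]
13. ~q, 0   [&-rule on 11]
Accessibility: 0R0, 0R1, 1R0, 1R1
Branch closes: q and ~q both at 0.
(One branch shown.) All branches close.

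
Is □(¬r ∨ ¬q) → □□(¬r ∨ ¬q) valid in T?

No, not valid

Tableau for the negation ¬(□(¬r ∨ ¬q) → □□(¬r ∨ ¬q)):
1. ¬(□(¬r ∨ ¬q) → □□(¬r ∨ ¬q)), w0
2. □(¬r ∨ ¬q), w0   [¬→-rule on 1]
3. ¬□□(¬r ∨ ¬q), w0   [¬→-rule on 1]
4. ¬r ∨ ¬q, w0   [□-rule on 2 via w0Rw0]
5. ¬q, w0   [∨-rule on 4 (branches; this branch)]
6. ¬□(¬r ∨ ¬q), w1   [¬□-rule on 3: fresh world w1, w0Rw1]
7. ¬r ∨ ¬q, w1   [□-rule on 2 via w0Rw1]
8. ¬q, w1   [∨-rule on 7 (branches; this branch)]
9. ¬(¬r ∨ ¬q), w2   [¬□-rule on 6: fresh world w2, w1Rw2]
10. r, w2   [¬∨-rule on 9]
11. q, w2   [¬∨-rule on 9]
Accessibility: w0Rw0, w0Rw1, w1Rw1, w1Rw2, w2Rw2
The negation has an open branch (countermodel exists).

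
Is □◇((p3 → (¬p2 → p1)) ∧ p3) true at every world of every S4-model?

Tableau for the negation ¬□◇((p3 → (¬p2 → p1)) ∧ p3):
1. ¬□◇((p3 → (¬p2 → p1)) ∧ p3), u
2. ¬◇((p3 → (¬p2 → p1)) ∧ p3), v
3. ¬((p3 → (¬p2 → p1)) ∧ p3), v
4. ¬p3, v
Accessibility: uRu, uRv, vRv
The negation has an open branch (countermodel exists).

Invalid (countermodel exists)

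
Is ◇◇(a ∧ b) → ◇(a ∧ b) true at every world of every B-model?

Tableau for the negation ¬(◇◇(a ∧ b) → ◇(a ∧ b)):
1. ¬(◇◇(a ∧ b) → ◇(a ∧ b)), w0
2. ◇◇(a ∧ b), w0   [¬→-rule on 1]
3. ¬◇(a ∧ b), w0   [¬→-rule on 1]
4. ¬(a ∧ b), w0   [¬◇-rule on 3 via w0Rw0]
5. ¬b, w0   [¬∧-rule on 4 (branches; this branch)]
6. ◇(a ∧ b), w1   [◇-rule on 2: fresh world w1, w0Rw1]
7. ¬(a ∧ b), w1   [¬◇-rule on 3 via w0Rw1]
8. ¬b, w1   [¬∧-rule on 7 (branches; this branch)]
9. a ∧ b, w2   [◇-rule on 6: fresh world w2, w1Rw2]
10. a, w2   [∧-rule on 9]
11. b, w2   [∧-rule on 9]
Accessibility: w0Rw0, w0Rw1, w1Rw0, w1Rw1, w1Rw2, w2Rw1, w2Rw2
The negation has an open branch (countermodel exists).

No, not valid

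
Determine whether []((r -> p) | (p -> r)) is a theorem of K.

Tableau for the negation ~[]((r -> p) | (p -> r)):
1. ~[]((r -> p) | (p -> r)), 0
2. ~((r -> p) | (p -> r)), 1   [~[]-rule on 1: fresh world 1, 0R1]
3. ~(r -> p), 1   [~|-rule on 2]
4. ~(p -> r), 1   [~|-rule on 2]
5. r, 1   [~->-rule on 3]
6. ~p, 1   [~->-rule on 3]
7. p, 1   [~->-rule on 4]
8. ~r, 1   [~->-rule on 4]
Accessibility: 0R1
Branch closes: p and ~p both at 1.
Every branch of the negation's tableau closes; the branch above is one of them.

Yes, valid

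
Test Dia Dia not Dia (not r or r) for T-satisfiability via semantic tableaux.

1. Dia Dia not Dia (not r or r), 0
2. Dia not Dia (not r or r), 1
3. not Dia (not r or r), 2
4. not (not r or r), 2
5. r, 2
6. not r, 2
Accessibility: 0R0, 0R1, 1R1, 1R2, 2R2
Branch closes: r and not r both at 2.
All branches of the tableau close; one closing branch shown above.

Unsatisfiable (every branch closes)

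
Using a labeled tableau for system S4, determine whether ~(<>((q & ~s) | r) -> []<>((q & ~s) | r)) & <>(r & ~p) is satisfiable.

1. ~(<>((q & ~s) | r) -> []<>((q & ~s) | r)) & <>(r & ~p), u
2. ~(<>((q & ~s) | r) -> []<>((q & ~s) | r)), u
3. <>(r & ~p), u
4. <>((q & ~s) | r), u
5. ~[]<>((q & ~s) | r), u
6. r & ~p, v
7. r, v
8. ~p, v
9. (q & ~s) | r, w
10. r, w
11. ~<>((q & ~s) | r), x
12. ~((q & ~s) | r), x
13. ~(q & ~s), x
14. ~r, x
15. s, x
Accessibility: uRu, uRv, uRw, uRx, vRv, wRw, xRx

Yes, satisfiable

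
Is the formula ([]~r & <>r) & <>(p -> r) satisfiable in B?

Unsatisfiable (every branch closes)

1. ([]~r & <>r) & <>(p -> r), w0
2. []~r & <>r, w0
3. <>(p -> r), w0
4. []~r, w0
5. <>r, w0
6. ~r, w0
7. p -> r, w1
8. ~r, w1
9. ~p, w1
10. r, w2
11. ~r, w2
Accessibility: w0Rw0, w0Rw1, w0Rw2, w1Rw0, w1Rw1, w2Rw0, w2Rw2
Branch closes: r and ~r both at w2.
All branches of the tableau close; one closing branch shown above.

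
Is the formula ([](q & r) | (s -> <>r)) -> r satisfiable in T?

1. ([](q & r) | (s -> <>r)) -> r, 0
2. r, 0   [->-rule on 1 (branches; this branch)]
Accessibility: 0R0

Satisfiable (open branch found)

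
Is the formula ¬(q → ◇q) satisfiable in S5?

Unsatisfiable

1. ¬(q → ◇q), w0
2. q, w0
3. ¬◇q, w0
4. ¬q, w0
Accessibility: w0Rw0
Branch closes: q and ¬q both at w0.
(One branch shown.) All branches close.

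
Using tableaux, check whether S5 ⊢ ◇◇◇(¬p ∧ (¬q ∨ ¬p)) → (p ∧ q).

No, not valid

Tableau for the negation ¬(◇◇◇(¬p ∧ (¬q ∨ ¬p)) → (p ∧ q)):
1. ¬(◇◇◇(¬p ∧ (¬q ∨ ¬p)) → (p ∧ q)), u
2. ◇◇◇(¬p ∧ (¬q ∨ ¬p)), u   [¬→-rule on 1]
3. ¬(p ∧ q), u   [¬→-rule on 1]
4. ¬q, u   [¬∧-rule on 3 (branches; this branch)]
5. ◇◇(¬p ∧ (¬q ∨ ¬p)), v   [◇-rule on 2: fresh world v, uRv]
6. ◇(¬p ∧ (¬q ∨ ¬p)), w   [◇-rule on 5: fresh world w, vRw]
7. ¬p ∧ (¬q ∨ ¬p), x   [◇-rule on 6: fresh world x, wRx]
8. ¬p, x   [∧-rule on 7]
9. ¬q ∨ ¬p, x   [∧-rule on 7]
Accessibility: uRu, uRv, uRw, uRx, vRu, vRv, vRw, vRx, wRu, wRv, wRw, wRx, xRu, xRv, xRw, xRx
The negation has an open branch (countermodel exists).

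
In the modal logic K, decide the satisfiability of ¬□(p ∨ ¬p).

Unsatisfiable

1. ¬□(p ∨ ¬p), 0
2. ¬(p ∨ ¬p), 1
3. ¬p, 1
4. p, 1
Accessibility: 0R1
Branch closes: p and ¬p both at 1.
All branches of the tableau close; one closing branch shown above.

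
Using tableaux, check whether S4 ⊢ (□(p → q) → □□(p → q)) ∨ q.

Valid

Tableau for the negation ¬((□(p → q) → □□(p → q)) ∨ q):
1. ¬((□(p → q) → □□(p → q)) ∨ q), u
2. ¬(□(p → q) → □□(p → q)), u
3. ¬q, u
4. □(p → q), u
5. ¬□□(p → q), u
6. p → q, u
7. ¬p, u
8. ¬□(p → q), v
9. p → q, v
10. q, v
11. ¬(p → q), w
12. p, w
13. ¬q, w
14. p → q, w
15. q, w
Accessibility: uRu, uRv, uRw, vRv, vRw, wRw
Branch closes: q and ¬q both at w.
All branches of the negation close; one closing branch shown above.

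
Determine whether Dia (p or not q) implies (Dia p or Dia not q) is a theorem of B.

Valid

Tableau for the negation not (Dia (p or not q) implies (Dia p or Dia not q)):
1. not (Dia (p or not q) implies (Dia p or Dia not q)), w0
2. Dia (p or not q), w0
3. not (Dia p or Dia not q), w0
4. not Dia p, w0
5. not Dia not q, w0
6. not p, w0
7. q, w0
8. p or not q, w1
9. not p, w1
10. q, w1
11. not q, w1
Accessibility: w0Rw0, w0Rw1, w1Rw0, w1Rw1
Branch closes: q and not q both at w1.
All branches of the negation close; one closing branch shown above.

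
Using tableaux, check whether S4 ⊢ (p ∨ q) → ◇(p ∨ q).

Tableau for the negation ¬((p ∨ q) → ◇(p ∨ q)):
1. ¬((p ∨ q) → ◇(p ∨ q)), w0
2. p ∨ q, w0
3. ¬◇(p ∨ q), w0
4. ¬(p ∨ q), w0
5. ¬p, w0
6. ¬q, w0
7. q, w0
Accessibility: w0Rw0
Branch closes: q and ¬q both at w0.
Every branch of the negation's tableau closes; the branch above is one of them.

Yes, valid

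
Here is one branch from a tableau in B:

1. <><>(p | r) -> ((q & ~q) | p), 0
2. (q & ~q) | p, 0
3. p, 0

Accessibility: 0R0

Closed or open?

There is no literal clash: for every atom and world, at most one sign appears.

No, open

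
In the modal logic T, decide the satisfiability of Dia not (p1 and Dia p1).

1. Dia not (p1 and Dia p1), 0
2. not (p1 and Dia p1), 1
3. not Dia p1, 1
4. not p1, 1
Accessibility: 0R0, 0R1, 1R1

Yes, satisfiable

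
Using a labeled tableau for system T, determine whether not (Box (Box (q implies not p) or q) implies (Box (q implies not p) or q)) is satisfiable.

Unsatisfiable

1. not (Box (Box (q implies not p) or q) implies (Box (q implies not p) or q)), u
2. Box (Box (q implies not p) or q), u   [neg-implies-rule on 1]
3. not (Box (q implies not p) or q), u   [neg-implies-rule on 1]
4. not Box (q implies not p), u   [neg-or-rule on 3]
5. not q, u   [neg-or-rule on 3]
6. Box (q implies not p) or q, u   [Box-rule on 2 via uRu]
7. Box (q implies not p), u   [or-rule on 6 (branches; this branch)]
8. q implies not p, u   [Box-rule on 7 via uRu]
9. not p, u   [implies-rule on 8 (branches; this branch)]
10. not (q implies not p), v   [neg-Box-rule on 4: fresh world v, uRv]
11. q, v   [neg-implies-rule on 10]
12. p, v   [neg-implies-rule on 10]
13. Box (q implies not p) or q, v   [Box-rule on 2 via uRv]
14. q implies not p, v   [Box-rule on 7 via uRv]
15. not p, v   [implies-rule on 14 (branches; this branch)]
Accessibility: uRu, uRv, vRv
Branch closes: p and not p both at v.
(One branch shown.) All branches close.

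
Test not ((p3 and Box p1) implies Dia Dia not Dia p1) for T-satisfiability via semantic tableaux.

1. not ((p3 and Box p1) implies Dia Dia not Dia p1), 0
2. p3 and Box p1, 0   [neg-implies-rule on 1]
3. not Dia Dia not Dia p1, 0   [neg-implies-rule on 1]
4. p3, 0   [and-rule on 2]
5. Box p1, 0   [and-rule on 2]
6. not Dia not Dia p1, 0   [neg-Dia-rule on 3 via 0R0]
7. p1, 0   [Box-rule on 5 via 0R0]
8. Dia p1, 0   [neg-Dia-rule on 6 via 0R0]
9. p1, 1   [Dia-rule on 8: fresh world 1, 0R1]
10. not Dia not Dia p1, 1   [neg-Dia-rule on 3 via 0R1]
11. Dia p1, 1   [neg-Dia-rule on 6 via 0R1]
12. p1, 2   [Dia-rule on 11: fresh world 2, 1R2]
13. Dia p1, 2   [neg-Dia-rule on 10 via 1R2]
14. p1, 3   [Dia-rule on 13: fresh world 3, 2R3]
Accessibility: 0R0, 0R1, 1R1, 1R2, 2R2, 2R3, 3R3

Satisfiable (open branch found)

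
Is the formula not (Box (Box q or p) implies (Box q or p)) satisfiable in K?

Satisfiable (open branch found)

1. not (Box (Box q or p) implies (Box q or p)), w0
2. Box (Box q or p), w0
3. not (Box q or p), w0
4. not Box q, w0
5. not p, w0
6. not q, w1
7. Box q or p, w1
8. p, w1
Accessibility: w0Rw1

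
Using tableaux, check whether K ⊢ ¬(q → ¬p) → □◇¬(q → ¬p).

Tableau for the negation ¬(¬(q → ¬p) → □◇¬(q → ¬p)):
1. ¬(¬(q → ¬p) → □◇¬(q → ¬p)), u
2. ¬(q → ¬p), u   [¬→-rule on 1]
3. ¬□◇¬(q → ¬p), u   [¬→-rule on 1]
4. q, u   [¬→-rule on 2]
5. p, u   [¬→-rule on 2]
6. ¬◇¬(q → ¬p), v   [¬□-rule on 3: fresh world v, uRv]
Accessibility: uRv
The negation has an open branch (countermodel exists).

Invalid (countermodel exists)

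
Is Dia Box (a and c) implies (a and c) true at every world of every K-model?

Invalid (countermodel exists)

Tableau for the negation not (Dia Box (a and c) implies (a and c)):
1. not (Dia Box (a and c) implies (a and c)), w0
2. Dia Box (a and c), w0
3. not (a and c), w0
4. not c, w0
5. Box (a and c), w1
Accessibility: w0Rw1
The negation has an open branch (countermodel exists).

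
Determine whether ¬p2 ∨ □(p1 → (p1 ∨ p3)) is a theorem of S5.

Tableau for the negation ¬(¬p2 ∨ □(p1 → (p1 ∨ p3))):
1. ¬(¬p2 ∨ □(p1 → (p1 ∨ p3))), w0
2. p2, w0
3. ¬□(p1 → (p1 ∨ p3)), w0
4. ¬(p1 → (p1 ∨ p3)), w1
5. p1, w1
6. ¬(p1 ∨ p3), w1
7. ¬p1, w1
8. ¬p3, w1
Accessibility: w0Rw0, w0Rw1, w1Rw0, w1Rw1
Branch closes: p1 and ¬p1 both at w1.
All branches of the negation close; one closing branch shown above.

Yes, valid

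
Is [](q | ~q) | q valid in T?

Valid

Tableau for the negation ~([](q | ~q) | q):
1. ~([](q | ~q) | q), w0
2. ~[](q | ~q), w0
3. ~q, w0
4. ~(q | ~q), w1
5. ~q, w1
6. q, w1
Accessibility: w0Rw0, w0Rw1, w1Rw1
Branch closes: q and ~q both at w1.
All branches of the negation close; one closing branch shown above.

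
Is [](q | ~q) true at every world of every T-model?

Valid

Tableau for the negation ~[](q | ~q):
1. ~[](q | ~q), w0
2. ~(q | ~q), w1
3. ~q, w1
4. q, w1
Accessibility: w0Rw0, w0Rw1, w1Rw1
Branch closes: q and ~q both at w1.
All branches of the negation close; one closing branch shown above.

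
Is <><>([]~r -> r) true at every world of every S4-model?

Tableau for the negation ~<><>([]~r -> r):
1. ~<><>([]~r -> r), w0
2. ~<>([]~r -> r), w0
3. ~([]~r -> r), w0
4. []~r, w0
5. ~r, w0
Accessibility: w0Rw0
The negation has an open branch (countermodel exists).

Not valid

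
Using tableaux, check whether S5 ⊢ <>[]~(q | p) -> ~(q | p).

Tableau for the negation ~(<>[]~(q | p) -> ~(q | p)):
1. ~(<>[]~(q | p) -> ~(q | p)), u
2. <>[]~(q | p), u
3. q | p, u
4. p, u
5. []~(q | p), v
6. ~(q | p), u
7. ~q, u
8. ~p, u
Accessibility: uRu, uRv, vRu, vRv
Branch closes: p and ~p both at u.
All branches of the negation close; one closing branch shown above.

Valid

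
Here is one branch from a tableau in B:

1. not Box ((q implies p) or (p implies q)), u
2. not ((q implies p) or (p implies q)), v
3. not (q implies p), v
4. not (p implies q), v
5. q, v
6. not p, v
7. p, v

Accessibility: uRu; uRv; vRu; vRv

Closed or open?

Both p and not p appear at v.

Yes, closed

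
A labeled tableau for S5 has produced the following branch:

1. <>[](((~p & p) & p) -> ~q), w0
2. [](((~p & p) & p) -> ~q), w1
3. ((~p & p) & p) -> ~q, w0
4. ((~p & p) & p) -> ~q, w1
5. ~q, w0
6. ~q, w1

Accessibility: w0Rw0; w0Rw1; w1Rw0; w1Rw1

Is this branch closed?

No world carries both an atom and its negation.

No, open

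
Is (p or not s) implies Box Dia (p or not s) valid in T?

Tableau for the negation not ((p or not s) implies Box Dia (p or not s)):
1. not ((p or not s) implies Box Dia (p or not s)), 0
2. p or not s, 0
3. not Box Dia (p or not s), 0
4. not s, 0
5. not Dia (p or not s), 1
6. not (p or not s), 1
7. not p, 1
8. s, 1
Accessibility: 0R0, 0R1, 1R1
The negation has an open branch (countermodel exists).

No, not valid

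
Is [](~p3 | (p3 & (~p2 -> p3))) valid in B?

Valid

Tableau for the negation ~[](~p3 | (p3 & (~p2 -> p3))):
1. ~[](~p3 | (p3 & (~p2 -> p3))), w0
2. ~(~p3 | (p3 & (~p2 -> p3))), w1
3. p3, w1
4. ~(p3 & (~p2 -> p3)), w1
5. ~(~p2 -> p3), w1
6. ~p2, w1
7. ~p3, w1
Accessibility: w0Rw0, w0Rw1, w1Rw0, w1Rw1
Branch closes: p3 and ~p3 both at w1.
All branches of the negation close; one closing branch shown above.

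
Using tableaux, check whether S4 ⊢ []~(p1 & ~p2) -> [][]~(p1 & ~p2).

Tableau for the negation ~([]~(p1 & ~p2) -> [][]~(p1 & ~p2)):
1. ~([]~(p1 & ~p2) -> [][]~(p1 & ~p2)), w0
2. []~(p1 & ~p2), w0   [~->-rule on 1]
3. ~[][]~(p1 & ~p2), w0   [~->-rule on 1]
4. ~(p1 & ~p2), w0   [[]-rule on 2 via w0Rw0]
5. p2, w0   [~&-rule on 4 (branches; this branch)]
6. ~[]~(p1 & ~p2), w1   [~[]-rule on 3: fresh world w1, w0Rw1]
7. ~(p1 & ~p2), w1   [[]-rule on 2 via w0Rw1]
8. p2, w1   [~&-rule on 7 (branches; this branch)]
9. p1 & ~p2, w2   [~[]-rule on 6: fresh world w2, w1Rw2]
10. p1, w2   [&-rule on 9]
11. ~p2, w2   [&-rule on 9]
12. ~(p1 & ~p2), w2   [[]-rule on 2 via w0Rw2]
13. p2, w2   [~&-rule on 12 (branches; this branch)]
Accessibility: w0Rw0, w0Rw1, w0Rw2, w1Rw1, w1Rw2, w2Rw2
Branch closes: p2 and ~p2 both at w2.
Every branch of the negation's tableau closes; the branch above is one of them.

Valid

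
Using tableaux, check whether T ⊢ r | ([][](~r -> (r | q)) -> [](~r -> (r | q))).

Yes, valid

Tableau for the negation ~(r | ([][](~r -> (r | q)) -> [](~r -> (r | q)))):
1. ~(r | ([][](~r -> (r | q)) -> [](~r -> (r | q)))), 0
2. ~r, 0   [~|-rule on 1]
3. ~([][](~r -> (r | q)) -> [](~r -> (r | q))), 0   [~|-rule on 1]
4. [][](~r -> (r | q)), 0   [~->-rule on 3]
5. ~[](~r -> (r | q)), 0   [~->-rule on 3]
6. [](~r -> (r | q)), 0   [[]-rule on 4 via 0R0]
7. ~r -> (r | q), 0   [[]-rule on 6 via 0R0]
8. r | q, 0   [->-rule on 7 (branches; this branch)]
9. q, 0   [|-rule on 8 (branches; this branch)]
10. ~(~r -> (r | q)), 1   [~[]-rule on 5: fresh world 1, 0R1]
11. ~r, 1   [~->-rule on 10]
12. ~(r | q), 1   [~->-rule on 10]
13. ~q, 1   [~|-rule on 12]
14. [](~r -> (r | q)), 1   [[]-rule on 4 via 0R1]
15. ~r -> (r | q), 1   [[]-rule on 6 via 0R1]
16. r | q, 1   [->-rule on 15 (branches; this branch)]
17. q, 1   [|-rule on 16 (branches; this branch)]
Accessibility: 0R0, 0R1, 1R1
Branch closes: q and ~q both at 1.
Every branch of the negation's tableau closes; the branch above is one of them.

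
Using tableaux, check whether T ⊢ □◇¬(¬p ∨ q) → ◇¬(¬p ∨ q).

Tableau for the negation ¬(□◇¬(¬p ∨ q) → ◇¬(¬p ∨ q)):
1. ¬(□◇¬(¬p ∨ q) → ◇¬(¬p ∨ q)), u
2. □◇¬(¬p ∨ q), u
3. ¬◇¬(¬p ∨ q), u
4. ◇¬(¬p ∨ q), u
5. ¬p ∨ q, u
6. q, u
7. ¬(¬p ∨ q), v
8. p, v
9. ¬q, v
10. ◇¬(¬p ∨ q), v
11. ¬p ∨ q, v
12. q, v
Accessibility: uRu, uRv, vRv
Branch closes: q and ¬q both at v.
Every branch of the negation's tableau closes; the branch above is one of them.

Valid in T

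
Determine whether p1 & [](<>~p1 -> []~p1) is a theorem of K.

Invalid (countermodel exists)

Tableau for the negation ~(p1 & [](<>~p1 -> []~p1)):
1. ~(p1 & [](<>~p1 -> []~p1)), u
2. ~[](<>~p1 -> []~p1), u
3. ~(<>~p1 -> []~p1), v
4. <>~p1, v
5. ~[]~p1, v
6. ~p1, w
7. p1, x
Accessibility: uRv, vRw, vRx
The negation has an open branch (countermodel exists).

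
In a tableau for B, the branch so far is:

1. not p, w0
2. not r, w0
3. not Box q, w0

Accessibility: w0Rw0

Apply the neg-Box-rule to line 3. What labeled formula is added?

a fresh world w1 with w0Rw1, and not q at w1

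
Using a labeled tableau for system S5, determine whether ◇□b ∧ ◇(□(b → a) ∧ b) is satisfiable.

Yes, satisfiable

1. ◇□b ∧ ◇(□(b → a) ∧ b), w0
2. ◇□b, w0   [∧-rule on 1]
3. ◇(□(b → a) ∧ b), w0   [∧-rule on 1]
4. □b, w1   [◇-rule on 2: fresh world w1, w0Rw1]
5. b, w0   [□-rule on 4 via w1Rw0]
6. b, w1   [□-rule on 4 via w1Rw1]
7. □(b → a) ∧ b, w2   [◇-rule on 3: fresh world w2, w0Rw2]
8. □(b → a), w2   [∧-rule on 7]
9. b, w2   [∧-rule on 7]
10. b → a, w0   [□-rule on 8 via w2Rw0]
11. b → a, w1   [□-rule on 8 via w2Rw1]
12. b → a, w2   [□-rule on 8 via w2Rw2]
13. a, w0   [→-rule on 10 (branches; this branch)]
14. a, w1   [→-rule on 11 (branches; this branch)]
15. a, w2   [→-rule on 12 (branches; this branch)]
Accessibility: w0Rw0, w0Rw1, w0Rw2, w1Rw0, w1Rw1, w1Rw2, w2Rw0, w2Rw1, w2Rw2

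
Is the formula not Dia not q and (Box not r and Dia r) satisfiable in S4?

1. not Dia not q and (Box not r and Dia r), w0
2. not Dia not q, w0
3. Box not r and Dia r, w0
4. Box not r, w0
5. Dia r, w0
6. q, w0
7. not r, w0
8. r, w1
9. q, w1
10. not r, w1
Accessibility: w0Rw0, w0Rw1, w1Rw1
Branch closes: r and not r both at w1.
(One branch shown.) All branches close.

Unsatisfiable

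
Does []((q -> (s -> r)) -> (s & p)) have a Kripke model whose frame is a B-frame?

1. []((q -> (s -> r)) -> (s & p)), w0
2. (q -> (s -> r)) -> (s & p), w0   [[]-rule on 1 via w0Rw0]
3. s & p, w0   [->-rule on 2 (branches; this branch)]
4. s, w0   [&-rule on 3]
5. p, w0   [&-rule on 3]
Accessibility: w0Rw0

Satisfiable (open branch found)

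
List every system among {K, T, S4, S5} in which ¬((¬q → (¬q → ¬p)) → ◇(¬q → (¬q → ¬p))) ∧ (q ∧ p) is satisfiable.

K-tableau for the formula:
1. ¬((¬q → (¬q → ¬p)) → ◇(¬q → (¬q → ¬p))) ∧ (q ∧ p), 0
2. ¬((¬q → (¬q → ¬p)) → ◇(¬q → (¬q → ¬p))), 0
3. q ∧ p, 0
4. ¬q → (¬q → ¬p), 0
5. ¬◇(¬q → (¬q → ¬p)), 0
6. q, 0
7. p, 0
8. ¬q → ¬p, 0
Complete open branch: satisfiable in K.
T-tableau for the formula:
1. ¬((¬q → (¬q → ¬p)) → ◇(¬q → (¬q → ¬p))) ∧ (q ∧ p), 0
2. ¬((¬q → (¬q → ¬p)) → ◇(¬q → (¬q → ¬p))), 0
3. q ∧ p, 0
4. ¬q → (¬q → ¬p), 0
5. ¬◇(¬q → (¬q → ¬p)), 0
6. q, 0
7. p, 0
8. ¬(¬q → (¬q → ¬p)), 0
9. ¬q, 0
10. ¬(¬q → ¬p), 0
Accessibility: 0R0
Branch closes: q and ¬q both at 0.
Every branch closes (one shown): unsatisfiable in T, hence also in S4, S5 (every S4/S5-frame is a T-frame).

K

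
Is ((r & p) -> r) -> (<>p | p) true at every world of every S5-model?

Tableau for the negation ~(((r & p) -> r) -> (<>p | p)):
1. ~(((r & p) -> r) -> (<>p | p)), w0
2. (r & p) -> r, w0   [~->-rule on 1]
3. ~(<>p | p), w0   [~->-rule on 1]
4. ~<>p, w0   [~|-rule on 3]
5. ~p, w0   [~|-rule on 3]
6. r, w0   [->-rule on 2 (branches; this branch)]
Accessibility: w0Rw0
The negation has an open branch (countermodel exists).

No, not valid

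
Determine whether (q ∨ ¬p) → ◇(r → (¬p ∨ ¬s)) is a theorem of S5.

Invalid (countermodel exists)

Tableau for the negation ¬((q ∨ ¬p) → ◇(r → (¬p ∨ ¬s))):
1. ¬((q ∨ ¬p) → ◇(r → (¬p ∨ ¬s))), w0
2. q ∨ ¬p, w0
3. ¬◇(r → (¬p ∨ ¬s)), w0
4. ¬(r → (¬p ∨ ¬s)), w0
5. r, w0
6. ¬(¬p ∨ ¬s), w0
7. p, w0
8. s, w0
9. q, w0
Accessibility: w0Rw0
The negation has an open branch (countermodel exists).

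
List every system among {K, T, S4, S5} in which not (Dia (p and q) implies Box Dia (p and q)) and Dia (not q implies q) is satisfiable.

S4-tableau for the formula:
1. not (Dia (p and q) implies Box Dia (p and q)) and Dia (not q implies q), u
2. not (Dia (p and q) implies Box Dia (p and q)), u
3. Dia (not q implies q), u
4. Dia (p and q), u
5. not Box Dia (p and q), u
6. not q implies q, v
7. q, v
8. p and q, w
9. p, w
10. q, w
11. not Dia (p and q), x
12. not (p and q), x
13. not q, x
Accessibility: uRu, uRv, uRw, uRx, vRv, wRw, xRx
Complete open branch: satisfiable in S4, hence also in K, T (this S4-model is also a K-model and a T-model).
S5-tableau for the formula:
1. not (Dia (p and q) implies Box Dia (p and q)) and Dia (not q implies q), u
2. not (Dia (p and q) implies Box Dia (p and q)), u
3. Dia (not q implies q), u
4. Dia (p and q), u
5. not Box Dia (p and q), u
6. not q implies q, v
7. q, v
8. p and q, w
9. p, w
10. q, w
11. not Dia (p and q), x
12. not (p and q), u
13. not (p and q), v
14. not (p and q), w
15. not (p and q), x
16. not q, u
17. not p, v
18. not q, w
Accessibility: uRu, uRv, uRw, uRx, vRu, vRv, vRw, vRx, wRu, wRv, wRw, wRx, xRu, xRv, xRw, xRx
Branch closes: q and not q both at w.
Every branch closes (one shown): unsatisfiable in S5.

K, T, S4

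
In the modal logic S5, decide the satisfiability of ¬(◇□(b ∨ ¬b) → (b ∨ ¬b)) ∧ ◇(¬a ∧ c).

1. ¬(◇□(b ∨ ¬b) → (b ∨ ¬b)) ∧ ◇(¬a ∧ c), 0
2. ¬(◇□(b ∨ ¬b) → (b ∨ ¬b)), 0
3. ◇(¬a ∧ c), 0
4. ◇□(b ∨ ¬b), 0
5. ¬(b ∨ ¬b), 0
6. ¬b, 0
7. b, 0
Accessibility: 0R0
Branch closes: b and ¬b both at 0.
(One branch shown.) All branches close.

No, unsatisfiable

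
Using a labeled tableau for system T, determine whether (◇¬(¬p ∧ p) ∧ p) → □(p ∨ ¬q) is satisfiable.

1. (◇¬(¬p ∧ p) ∧ p) → □(p ∨ ¬q), u
2. □(p ∨ ¬q), u   [→-rule on 1 (branches; this branch)]
3. p ∨ ¬q, u   [□-rule on 2 via uRu]
4. ¬q, u   [∨-rule on 3 (branches; this branch)]
Accessibility: uRu

Satisfiable (open branch found)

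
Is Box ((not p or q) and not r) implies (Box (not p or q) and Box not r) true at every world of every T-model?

Valid

Tableau for the negation not (Box ((not p or q) and not r) implies (Box (not p or q) and Box not r)):
1. not (Box ((not p or q) and not r) implies (Box (not p or q) and Box not r)), w0
2. Box ((not p or q) and not r), w0
3. not (Box (not p or q) and Box not r), w0
4. (not p or q) and not r, w0
5. not p or q, w0
6. not r, w0
7. not Box (not p or q), w0
8. q, w0
9. not (not p or q), w1
10. p, w1
11. not q, w1
12. (not p or q) and not r, w1
13. not p or q, w1
14. not r, w1
15. q, w1
Accessibility: w0Rw0, w0Rw1, w1Rw1
Branch closes: q and not q both at w1.
All branches of the negation close; one closing branch shown above.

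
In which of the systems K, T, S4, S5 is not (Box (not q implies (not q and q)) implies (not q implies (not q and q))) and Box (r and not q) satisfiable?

T-tableau for the formula:
1. not (Box (not q implies (not q and q)) implies (not q implies (not q and q))) and Box (r and not q), w0
2. not (Box (not q implies (not q and q)) implies (not q implies (not q and q))), w0
3. Box (r and not q), w0
4. Box (not q implies (not q and q)), w0
5. not (not q implies (not q and q)), w0
6. not q, w0
7. not (not q and q), w0
8. r and not q, w0
9. r, w0
10. not q implies (not q and q), w0
11. not q and q, w0
12. q, w0
Accessibility: w0Rw0
Branch closes: q and not q both at w0.
Every branch closes (one shown): unsatisfiable in T, hence also in S4, S5 (every S4/S5-frame is a T-frame).
K-tableau for the formula:
1. not (Box (not q implies (not q and q)) implies (not q implies (not q and q))) and Box (r and not q), w0
2. not (Box (not q implies (not q and q)) implies (not q implies (not q and q))), w0
3. Box (r and not q), w0
4. Box (not q implies (not q and q)), w0
5. not (not q implies (not q and q)), w0
6. not q, w0
7. not (not q and q), w0
Complete open branch: satisfiable in K.

K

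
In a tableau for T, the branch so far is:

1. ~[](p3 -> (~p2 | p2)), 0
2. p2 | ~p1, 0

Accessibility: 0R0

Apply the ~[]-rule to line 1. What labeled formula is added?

a fresh world 1 with 0R1, and ~(p3 -> (~p2 | p2)) at 1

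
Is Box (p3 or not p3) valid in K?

Yes, valid

Tableau for the negation not Box (p3 or not p3):
1. not Box (p3 or not p3), u
2. not (p3 or not p3), v
3. not p3, v
4. p3, v
Accessibility: uRv
Branch closes: p3 and not p3 both at v.
Every branch of the negation's tableau closes; the branch above is one of them.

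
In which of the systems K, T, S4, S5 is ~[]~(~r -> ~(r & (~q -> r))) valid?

T, S4, S5

K-tableau for the negation []~(~r -> ~(r & (~q -> r))):
1. []~(~r -> ~(r & (~q -> r))), u
Complete open branch: countermodel on a K-frame, so not valid in K.
T-tableau for the negation []~(~r -> ~(r & (~q -> r))):
1. []~(~r -> ~(r & (~q -> r))), u
2. ~(~r -> ~(r & (~q -> r))), u   [[]-rule on 1 via uRu]
3. ~r, u   [~->-rule on 2]
4. r & (~q -> r), u   [~->-rule on 2]
5. r, u   [&-rule on 4]
6. ~q -> r, u   [&-rule on 4]
Accessibility: uRu
Branch closes: r and ~r both at u.
Every branch closes (one shown): valid in T, hence also in S4, S5 (every theorem of T is a theorem of S4 and S5).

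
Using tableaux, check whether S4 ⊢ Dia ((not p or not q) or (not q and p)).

Invalid (countermodel exists)

Tableau for the negation not Dia ((not p or not q) or (not q and p)):
1. not Dia ((not p or not q) or (not q and p)), u
2. not ((not p or not q) or (not q and p)), u   [neg-Dia-rule on 1 via uRu]
3. not (not p or not q), u   [neg-or-rule on 2]
4. not (not q and p), u   [neg-or-rule on 2]
5. p, u   [neg-or-rule on 3]
6. q, u   [neg-or-rule on 3]
Accessibility: uRu
The negation has an open branch (countermodel exists).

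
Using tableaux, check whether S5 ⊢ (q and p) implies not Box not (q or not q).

Tableau for the negation not ((q and p) implies not Box not (q or not q)):
1. not ((q and p) implies not Box not (q or not q)), 0
2. q and p, 0
3. Box not (q or not q), 0
4. q, 0
5. p, 0
6. not (q or not q), 0
7. not q, 0
Accessibility: 0R0
Branch closes: q and not q both at 0.
Every branch of the negation's tableau closes; the branch above is one of them.

Yes, valid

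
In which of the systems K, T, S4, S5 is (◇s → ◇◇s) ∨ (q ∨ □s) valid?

T, S4, S5

T-tableau for the negation ¬((◇s → ◇◇s) ∨ (q ∨ □s)):
1. ¬((◇s → ◇◇s) ∨ (q ∨ □s)), u
2. ¬(◇s → ◇◇s), u   [¬∨-rule on 1]
3. ¬(q ∨ □s), u   [¬∨-rule on 1]
4. ◇s, u   [¬→-rule on 2]
5. ¬◇◇s, u   [¬→-rule on 2]
6. ¬q, u   [¬∨-rule on 3]
7. ¬□s, u   [¬∨-rule on 3]
8. ¬◇s, u   [¬◇-rule on 5 via uRu]
9. ¬s, u   [¬◇-rule on 8 via uRu]
10. s, v   [◇-rule on 4: fresh world v, uRv]
11. ¬◇s, v   [¬◇-rule on 5 via uRv]
12. ¬s, v   [¬◇-rule on 8 via uRv]
Accessibility: uRu, uRv, vRv
Branch closes: s and ¬s both at v.
Every branch closes (one shown): valid in T, hence also in S4, S5 (every theorem of T is a theorem of S4 and S5).
K-tableau for the negation ¬((◇s → ◇◇s) ∨ (q ∨ □s)):
1. ¬((◇s → ◇◇s) ∨ (q ∨ □s)), u
2. ¬(◇s → ◇◇s), u   [¬∨-rule on 1]
3. ¬(q ∨ □s), u   [¬∨-rule on 1]
4. ◇s, u   [¬→-rule on 2]
5. ¬◇◇s, u   [¬→-rule on 2]
6. ¬q, u   [¬∨-rule on 3]
7. ¬□s, u   [¬∨-rule on 3]
8. s, v   [◇-rule on 4: fresh world v, uRv]
9. ¬◇s, v   [¬◇-rule on 5 via uRv]
10. ¬s, w   [¬□-rule on 7: fresh world w, uRw]
11. ¬◇s, w   [¬◇-rule on 5 via uRw]
Accessibility: uRv, uRw
Complete open branch: countermodel on a K-frame, so not valid in K.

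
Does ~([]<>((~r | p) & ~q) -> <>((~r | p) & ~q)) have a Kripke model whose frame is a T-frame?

1. ~([]<>((~r | p) & ~q) -> <>((~r | p) & ~q)), u
2. []<>((~r | p) & ~q), u   [~->-rule on 1]
3. ~<>((~r | p) & ~q), u   [~->-rule on 1]
4. <>((~r | p) & ~q), u   [[]-rule on 2 via uRu]
5. ~((~r | p) & ~q), u   [~<>-rule on 3 via uRu]
6. ~(~r | p), u   [~&-rule on 5 (branches; this branch)]
7. r, u   [~|-rule on 6]
8. ~p, u   [~|-rule on 6]
9. (~r | p) & ~q, v   [<>-rule on 4: fresh world v, uRv]
10. ~r | p, v   [&-rule on 9]
11. ~q, v   [&-rule on 9]
12. <>((~r | p) & ~q), v   [[]-rule on 2 via uRv]
13. ~((~r | p) & ~q), v   [~<>-rule on 3 via uRv]
14. p, v   [|-rule on 10 (branches; this branch)]
15. ~(~r | p), v   [~&-rule on 13 (branches; this branch)]
16. r, v   [~|-rule on 15]
17. ~p, v   [~|-rule on 15]
Accessibility: uRu, uRv, vRv
Branch closes: p and ~p both at v.
Every branch closes; the branch above is one of them.

Unsatisfiable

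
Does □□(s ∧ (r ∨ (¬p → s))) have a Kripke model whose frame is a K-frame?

1. □□(s ∧ (r ∨ (¬p → s))), w0

Yes, satisfiable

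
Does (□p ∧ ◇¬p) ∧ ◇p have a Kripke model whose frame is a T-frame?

Unsatisfiable

1. (□p ∧ ◇¬p) ∧ ◇p, 0
2. □p ∧ ◇¬p, 0
3. ◇p, 0
4. □p, 0
5. ◇¬p, 0
6. p, 0
7. p, 1
8. ¬p, 2
9. p, 2
Accessibility: 0R0, 0R1, 0R2, 1R1, 2R2
Branch closes: p and ¬p both at 2.
Every branch closes; the branch above is one of them.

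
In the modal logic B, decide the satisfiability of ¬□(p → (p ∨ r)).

No, unsatisfiable

1. ¬□(p → (p ∨ r)), 0
2. ¬(p → (p ∨ r)), 1
3. p, 1
4. ¬(p ∨ r), 1
5. ¬p, 1
6. ¬r, 1
Accessibility: 0R0, 0R1, 1R0, 1R1
Branch closes: p and ¬p both at 1.
(One branch shown.) All branches close.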